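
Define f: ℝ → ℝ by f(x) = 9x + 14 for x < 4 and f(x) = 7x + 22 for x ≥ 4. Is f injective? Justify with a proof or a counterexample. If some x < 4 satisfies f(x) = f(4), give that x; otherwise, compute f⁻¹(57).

5

Both pieces are strictly increasing (slopes 9 and 7), so each is injective on its own interval.
The left piece maps (−∞, 4) onto (−∞, 50); the right piece maps [4, ∞) onto [50, ∞).
These images are disjoint, so no value is attained by both pieces. So f is injective.
Because the two images are disjoint, no x < 4 has f(x) = f(4), so we compute f⁻¹(57): 57 lies in [50, ∞), so solve 7x + 22 = 57: x = (57 − 22)/7 = 5.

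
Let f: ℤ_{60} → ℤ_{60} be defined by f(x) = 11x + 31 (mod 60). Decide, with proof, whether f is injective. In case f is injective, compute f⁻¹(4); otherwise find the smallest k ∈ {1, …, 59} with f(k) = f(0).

3

Suppose f(x_1) = f(x_2) in ℤ_{60}. Then 11x_1 + 31 ≡ 11x_2 + 31 (mod 60), hence 11(x_1 − x_2) ≡ 0 (mod 60).
Since gcd(11, 60) = 1, 11 is invertible modulo 60, so x_1 − x_2 ≡ 0 (mod 60), i.e. x_1 = x_2.
So f is injective.
We now compute 11⁻¹ mod 60 explicitly. Euclid's algorithm: 60 = 5·11 + 5, 11 = 2·5 + 1; back-substituting gives 1 = 11·11 − 2·60, so 11⁻¹ ≡ 11 (mod 60).
Since f is injective, we find f⁻¹(4): we need 11x ≡ 4 − 31 ≡ 33 (mod 60). Using 11⁻¹ = 11: x ≡ 11·33 = 363 = 6·60 + 3, so x = 3.
Check: f(3) = 11·3 + 31 = 64 = 1·60 + 4 ≡ 4 (mod 60).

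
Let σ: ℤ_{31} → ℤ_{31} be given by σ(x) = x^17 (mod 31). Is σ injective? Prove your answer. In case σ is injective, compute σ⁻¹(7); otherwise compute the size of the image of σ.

Since 31 is prime, the nonzero elements of ℤ_{31} form a cyclic group of order 30.
As gcd(17, 30) = 1, raising to the 17th power is a bijection on this group: if x_1^17 ≡ x_2^17 then (x_1x_2^{−1})^17 = 1, and the only element of order dividing gcd(17, 30) = 1 is 1, so x_1 = x_2.
With σ(0) = 0 this makes σ injective on all of ℤ_{31}, hence bijective (finite equal-size domain and codomain). In particular σ is injective.
Since σ is injective, we find the preimage of 7. The inverse of x ↦ x^17 on (ℤ_{31})^× is x ↦ x^23, because 17·23 = 391 = 13·30 + 1 ≡ 1 (mod 30) and x^{30} = 1 for x ≠ 0 (Fermat). So σ⁻¹(7) = 7^23 mod 31.
Repeated squaring mod 31: 7^1 ≡ 7, 7^2 ≡ 7² = 49 ≡ 18, 7^4 ≡ 18² = 324 ≡ 14, 7^8 ≡ 14² = 196 ≡ 10, 7^16 ≡ 10² = 100 ≡ 7. Since 23 = 16 + 4 + 2 + 1, 7^23 ≡ 7·14·18·7: 7·14 = 98 ≡ 5, then 5·18 = 90 ≡ 28, then 28·7 = 196 ≡ 10. So 7^23 ≡ 10 (mod 31).
Hence σ⁻¹(7) = 10.

10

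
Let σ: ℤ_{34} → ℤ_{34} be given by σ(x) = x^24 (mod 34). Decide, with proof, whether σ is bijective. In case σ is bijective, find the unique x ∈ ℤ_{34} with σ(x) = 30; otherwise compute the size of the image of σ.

6

σ(2): Repeated squaring mod 34: 2^1 ≡ 2, 2^2 ≡ 2² = 4, 2^4 ≡ 4² = 16, 2^8 ≡ 16² = 256 ≡ 18, 2^16 ≡ 18² = 324 ≡ 18. Since 24 = 16 + 8, 2^24 ≡ 18·18: 18·18 = 324 ≡ 18. So 2^24 ≡ 18 (mod 34).
σ(4): Repeated squaring mod 34: 4^1 ≡ 4, 4^2 ≡ 4² = 16, 4^4 ≡ 16² = 256 ≡ 18, 4^8 ≡ 18² = 324 ≡ 18, 4^16 ≡ 18² = 324 ≡ 18. Since 24 = 16 + 8, 4^24 ≡ 18·18: 18·18 = 324 ≡ 18. So 4^24 ≡ 18 (mod 34).
So σ(2) = σ(4) = 18 while 2 ≠ 4, thus σ is not injective, hence not bijective.
Since σ is not bijective, we determine |image(σ)|. Computing x^24 mod 34 for each x (by repeated squaring, reducing mod 34 at every step), the values σ(0), σ(1), …, σ(33) are: 0, 1, 18, 33, 18, 33, 16, 33, 18, 1, 16, 33, 16, 1, 16, 1, 18, 17, 18, 1, 16, 1, 16, 33, 16, 1, 18, 33, 16, 33, 18, 33, 18, 1.
The distinct values are {0, 1, 16, 17, 18, 33}; there are 6 of them.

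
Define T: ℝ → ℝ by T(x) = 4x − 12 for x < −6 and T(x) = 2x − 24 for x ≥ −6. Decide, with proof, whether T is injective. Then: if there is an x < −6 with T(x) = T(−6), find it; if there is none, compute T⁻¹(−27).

-3/2

Both pieces are strictly increasing (slopes 4 and 2), so each is injective on its own interval.
The left piece maps (−∞, −6) onto (−∞, −36); the right piece maps [−6, ∞) onto [−36, ∞).
These images are disjoint, so no value is attained by both pieces. So T is injective.
Because the two images are disjoint, no x < −6 has T(x) = T(−6), so we compute T⁻¹(−27): −27 lies in [−36, ∞), so solve 2x − 24 = −27: x = (−27 + 24)/2 = −3/2.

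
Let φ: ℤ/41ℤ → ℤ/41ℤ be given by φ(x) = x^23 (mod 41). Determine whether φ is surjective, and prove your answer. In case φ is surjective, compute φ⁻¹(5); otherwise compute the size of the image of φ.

Since 41 is prime, the nonzero elements of ℤ/41ℤ form a cyclic group of order 40.
As gcd(23, 40) = 1, raising to the 23rd power is a bijection on this group: if s^23 ≡ t^23 then (st^{−1})^23 = 1, and the only element of order dividing gcd(23, 40) = 1 is 1, so s = t.
With φ(0) = 0 this makes φ injective on all of ℤ/41ℤ, hence bijective (finite equal-size domain and codomain). In particular φ is surjective.
Since φ is surjective, we find the preimage of 5. The inverse of x ↦ x^23 on (ℤ/41ℤ)^× is x ↦ x^7, because 23·7 = 161 = 4·40 + 1 ≡ 1 (mod 40) and x^{40} = 1 for x ≠ 0 (Fermat). So φ⁻¹(5) = 5^7 mod 41.
Repeated squaring mod 41: 5^1 ≡ 5, 5^2 ≡ 5² = 25, 5^4 ≡ 25² = 625 ≡ 10. Since 7 = 4 + 2 + 1, 5^7 ≡ 10·25·5: 10·25 = 250 ≡ 4, then 4·5 = 20. So 5^7 ≡ 20 (mod 41).
Hence φ⁻¹(5) = 20.

20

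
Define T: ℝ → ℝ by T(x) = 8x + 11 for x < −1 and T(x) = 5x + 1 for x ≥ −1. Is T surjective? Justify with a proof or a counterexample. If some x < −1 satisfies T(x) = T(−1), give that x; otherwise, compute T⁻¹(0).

-15/8

Both pieces are strictly increasing (slopes 8 and 5), so each is injective on its own interval.
The left piece maps (−∞, −1) onto (−∞, 3); the right piece maps [−1, ∞) onto [−4, ∞).
The union (−∞, 3) ∪ [−4, ∞) covers ℝ, so T is surjective.
For the follow-up: the images overlap, so an x < −1 with T(x) = T(−1) exists. T(−1) = −4; solving 8x + 11 = −4 for x < −1 gives x = (−4 − 11)/8 = −15/8.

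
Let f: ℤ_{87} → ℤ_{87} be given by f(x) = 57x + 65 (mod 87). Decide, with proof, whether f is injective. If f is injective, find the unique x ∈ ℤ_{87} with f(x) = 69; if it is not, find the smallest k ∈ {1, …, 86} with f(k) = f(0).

29

By definition, f is injective when f(u) = f(v) forces u = v.
We have gcd(57, 87) = 3 > 1. Taking u = 0 and v = 29: f(0) = 65 and f(29) = 57·29 + 65 = 1718 ≡ 65 (mod 87).
So f(0) = f(29) while 0 ≠ 29, therefore f is not injective.
Since f is not injective, we find the least positive k with f(k) = f(0): this means 57k ≡ 0 (mod 87), i.e. 87 ∣ 57k. Since gcd(57, 87) = 3, dividing through by 3 this holds exactly when 29 ∣ 19k, and as gcd(19, 29) = 1, exactly when 29 ∣ k.
The smallest positive such k is 29.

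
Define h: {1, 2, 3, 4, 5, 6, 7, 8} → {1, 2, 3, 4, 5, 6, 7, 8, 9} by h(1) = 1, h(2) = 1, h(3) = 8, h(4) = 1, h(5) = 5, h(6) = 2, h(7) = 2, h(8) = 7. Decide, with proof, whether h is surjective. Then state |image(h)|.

No element maps to 3, so h is not surjective.
The image of h is {1, 2, 5, 7, 8}, which has 5 elements.

5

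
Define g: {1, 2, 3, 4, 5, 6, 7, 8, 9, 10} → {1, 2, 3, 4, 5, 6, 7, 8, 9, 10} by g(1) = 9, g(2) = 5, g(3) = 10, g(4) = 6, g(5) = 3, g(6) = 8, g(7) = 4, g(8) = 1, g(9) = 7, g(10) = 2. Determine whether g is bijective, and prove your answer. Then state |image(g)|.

10

The values 9, 5, 10, 6, 3, 8, 4, 1, 7, 2 are a permutation of {1, 2, 3, 4, 5, 6, 7, 8, 9, 10}: each element appears exactly once.
So g is injective and surjective, hence bijective.
The image of g is {1, 2, 3, 4, 5, 6, 7, 8, 9, 10}, which has 10 elements.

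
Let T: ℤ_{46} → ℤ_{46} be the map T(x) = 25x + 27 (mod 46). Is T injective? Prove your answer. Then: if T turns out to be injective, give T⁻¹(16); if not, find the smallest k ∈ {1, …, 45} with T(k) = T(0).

By definition, T is injective if T(s) = T(t) implies s = t.
Suppose T(s) = T(t) in ℤ_{46}. Then 25s + 27 ≡ 25t + 27 (mod 46), so 25(s − t) ≡ 0 (mod 46).
Since gcd(25, 46) = 1, 25 is invertible modulo 46, thus s − t ≡ 0 (mod 46), i.e. s = t.
So T is injective.
We now compute 25⁻¹ mod 46 explicitly. Euclid's algorithm: 46 = 1·25 + 21, 25 = 1·21 + 4, 21 = 5·4 + 1; back-substituting gives 1 = 35·25 − 19·46, so 25⁻¹ ≡ 35 (mod 46).
Since T is injective, we compute T⁻¹(16): solve 25x + 27 ≡ 16 (mod 46), i.e. 25x ≡ 35 (mod 46).
Multiplying by 25⁻¹ = 35 gives x ≡ 35·35 = 1225 = 26·46 + 29 ≡ 29 (mod 46).
Check: T(29) = 25·29 + 27 = 752 = 16·46 + 16 ≡ 16 (mod 46).

29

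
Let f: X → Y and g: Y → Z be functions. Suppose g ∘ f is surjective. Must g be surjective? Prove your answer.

Let c ∈ Z. Since g ∘ f is surjective, some a ∈ X has g(f(a)) = c. Then b = f(a) ∈ Y satisfies g(b) = c. So g is surjective.

surjective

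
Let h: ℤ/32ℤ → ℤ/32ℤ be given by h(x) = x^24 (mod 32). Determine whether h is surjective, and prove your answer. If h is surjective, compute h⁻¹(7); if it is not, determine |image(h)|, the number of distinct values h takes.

h(0) = 0^24 = 0.
h(2): Repeated squaring mod 32: 2^1 ≡ 2, 2^2 ≡ 2² = 4, 2^4 ≡ 4² = 16, 2^8 ≡ 16² = 256 ≡ 0, 2^16 ≡ 0² = 0. Since 24 = 16 + 8, 2^24 ≡ 0·0: 0·0 = 0. So 2^24 ≡ 0 (mod 32).
So h(0) = h(2) = 0 while 0 ≠ 2, hence h is not injective.
A non-injective map from the 32-element set ℤ/32ℤ to itself takes at most 31 distinct values, so it cannot be surjective. So h is not surjective.
Since h is not surjective, we determine |image(h)|. Computing x^24 mod 32 for each x (by repeated squaring, reducing mod 32 at every step), the values h(0), h(1), …, h(31) are: 0, 1, 0, 1, 0, 1, 0, 1, 0, 1, 0, 1, 0, 1, 0, 1, 0, 1, 0, 1, 0, 1, 0, 1, 0, 1, 0, 1, 0, 1, 0, 1.
The distinct values are {0, 1}; there are 2 of them.

2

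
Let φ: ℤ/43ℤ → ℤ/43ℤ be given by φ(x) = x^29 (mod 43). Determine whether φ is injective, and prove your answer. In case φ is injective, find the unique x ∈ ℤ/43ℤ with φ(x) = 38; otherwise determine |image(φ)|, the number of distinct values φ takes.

13

Since 43 is prime, the nonzero elements of ℤ/43ℤ form a cyclic group of order 42.
As gcd(29, 42) = 1, raising to the 29th power is a bijection on this group: if a^29 ≡ b^29 then (ab^{−1})^29 = 1, and the only element of order dividing gcd(29, 42) = 1 is 1, so a = b.
With φ(0) = 0 this makes φ injective on all of ℤ/43ℤ, hence bijective (finite equal-size domain and codomain). In particular φ is injective.
Since φ is injective, we find the preimage of 38. The inverse of x ↦ x^29 on (ℤ/43ℤ)^× is x ↦ x^29, because 29·29 = 841 = 20·42 + 1 ≡ 1 (mod 42) and x^{42} = 1 for x ≠ 0 (Fermat). So φ⁻¹(38) = 38^29 mod 43.
Repeated squaring mod 43: 38^1 ≡ 38, 38^2 ≡ 38² = 1444 ≡ 25, 38^4 ≡ 25² = 625 ≡ 23, 38^8 ≡ 23² = 529 ≡ 13, 38^16 ≡ 13² = 169 ≡ 40. Since 29 = 16 + 8 + 4 + 1, 38^29 ≡ 40·13·23·38: 40·13 = 520 ≡ 4, then 4·23 = 92 ≡ 6, then 6·38 = 228 ≡ 13. So 38^29 ≡ 13 (mod 43).
Hence φ⁻¹(38) = 13.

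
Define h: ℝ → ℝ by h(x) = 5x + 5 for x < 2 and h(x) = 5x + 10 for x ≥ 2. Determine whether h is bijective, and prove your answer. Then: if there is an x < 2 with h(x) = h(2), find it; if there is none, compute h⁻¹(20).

2

Both pieces are strictly increasing (slopes 5 and 5), so each is injective on its own interval.
The left piece maps (−∞, 2) onto (−∞, 15); the right piece maps [2, ∞) onto [20, ∞).
The images leave a gap (15 has no preimage), so h is not surjective, hence not bijective.
Because the two images are disjoint, no x < 2 has h(x) = h(2), so we compute h⁻¹(20): 20 lies in [20, ∞), so solve 5x + 10 = 20: x = (20 − 10)/5 = 2.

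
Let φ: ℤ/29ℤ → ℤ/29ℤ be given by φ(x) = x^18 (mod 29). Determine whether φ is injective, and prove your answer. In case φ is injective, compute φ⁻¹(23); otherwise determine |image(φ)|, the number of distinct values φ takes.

φ(14): Repeated squaring mod 29: 14^1 ≡ 14, 14^2 ≡ 14² = 196 ≡ 22, 14^4 ≡ 22² = 484 ≡ 20, 14^8 ≡ 20² = 400 ≡ 23, 14^16 ≡ 23² = 529 ≡ 7. Since 18 = 16 + 2, 14^18 ≡ 7·22: 7·22 = 154 ≡ 9. So 14^18 ≡ 9 (mod 29).
φ(15): Repeated squaring mod 29: 15^1 ≡ 15, 15^2 ≡ 15² = 225 ≡ 22, 15^4 ≡ 22² = 484 ≡ 20, 15^8 ≡ 20² = 400 ≡ 23, 15^16 ≡ 23² = 529 ≡ 7. Since 18 = 16 + 2, 15^18 ≡ 7·22: 7·22 = 154 ≡ 9. So 15^18 ≡ 9 (mod 29).
So φ(14) = φ(15) = 9 while 14 ≠ 15, hence φ is not injective.
Since φ is not injective, we determine |image(φ)|. Computing x^18 mod 29 for each x (by repeated squaring, reducing mod 29 at every step), the values φ(0), φ(1), …, φ(28) are: 0, 1, 13, 6, 24, 16, 20, 23, 22, 7, 5, 4, 28, 25, 9, 9, 25, 28, 4, 5, 7, 22, 23, 20, 16, 24, 6, 13, 1.
The distinct values are {0, 1, 4, 5, 6, 7, 9, 13, 16, 20, 22, 23, 24, 25, 28}; there are 15 of them.

15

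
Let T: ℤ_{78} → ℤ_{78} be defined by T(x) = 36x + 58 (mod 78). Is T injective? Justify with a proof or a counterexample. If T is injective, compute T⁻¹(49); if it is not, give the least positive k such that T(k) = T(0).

Recall that T is injective if T(u) = T(v) implies u = v.
We have gcd(36, 78) = 6 > 1. Taking u = 0 and v = 13: T(0) = 58 and T(13) = 36·13 + 58 = 526 ≡ 58 (mod 78).
So T(0) = T(13) while 0 ≠ 13, therefore T is not injective.
Since T is not injective, we find the least positive k with T(k) = T(0): this means 36k ≡ 0 (mod 78), i.e. 78 ∣ 36k. Since gcd(36, 78) = 6, dividing through by 6 this holds exactly when 13 ∣ 6k, and as gcd(6, 13) = 1, exactly when 13 ∣ k.
The smallest positive such k is 13.

13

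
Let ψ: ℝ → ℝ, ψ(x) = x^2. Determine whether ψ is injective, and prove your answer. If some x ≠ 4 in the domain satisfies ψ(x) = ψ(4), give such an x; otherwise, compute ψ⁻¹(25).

-4

ψ(4) = 16 = (−4)^2 = ψ(−4) (since 2 is even), with 4 ≠ −4. So ψ is not injective.
For the follow-up, such an x exists: taking x = −4 ∈ ℝ gives ψ(−4) = 16 = ψ(4) with −4 ≠ 4.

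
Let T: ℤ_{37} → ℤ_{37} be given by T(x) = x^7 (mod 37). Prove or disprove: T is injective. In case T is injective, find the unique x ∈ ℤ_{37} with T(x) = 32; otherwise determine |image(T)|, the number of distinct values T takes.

Since 37 is prime, the nonzero elements of ℤ_{37} form a cyclic group of order 36.
As gcd(7, 36) = 1, raising to the 7th power is a bijection on this group: if s^7 ≡ t^7 then (st^{−1})^7 = 1, and the only element of order dividing gcd(7, 36) = 1 is 1, so s = t.
With T(0) = 0 this makes T injective on all of ℤ_{37}, hence bijective (finite equal-size domain and codomain). In particular T is injective.
Since T is injective, we find the preimage of 32. The inverse of x ↦ x^7 on (ℤ_{37})^× is x ↦ x^31, because 7·31 = 217 = 6·36 + 1 ≡ 1 (mod 36) and x^{36} = 1 for x ≠ 0 (Fermat). So T⁻¹(32) = 32^31 mod 37.
Repeated squaring mod 37: 32^1 ≡ 32, 32^2 ≡ 32² = 1024 ≡ 25, 32^4 ≡ 25² = 625 ≡ 33, 32^8 ≡ 33² = 1089 ≡ 16, 32^16 ≡ 16² = 256 ≡ 34. Since 31 = 16 + 8 + 4 + 2 + 1, 32^31 ≡ 34·16·33·25·32: 34·16 = 544 ≡ 26, then 26·33 = 858 ≡ 7, then 7·25 = 175 ≡ 27, then 27·32 = 864 ≡ 13. So 32^31 ≡ 13 (mod 37).
Hence T⁻¹(32) = 13.

13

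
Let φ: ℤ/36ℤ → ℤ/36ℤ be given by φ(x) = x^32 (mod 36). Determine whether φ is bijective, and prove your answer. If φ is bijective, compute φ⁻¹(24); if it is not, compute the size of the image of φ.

φ(0) = 0^32 = 0.
φ(6): Repeated squaring mod 36: 6^1 ≡ 6, 6^2 ≡ 6² = 36 ≡ 0, 6^4 ≡ 0² = 0, 6^8 ≡ 0² = 0, 6^16 ≡ 0² = 0, 6^32 ≡ 0² = 0. So 6^32 ≡ 0 (mod 36).
So φ(0) = φ(6) = 0 while 0 ≠ 6, so φ is not injective, hence not bijective.
Since φ is not bijective, we determine |image(φ)|. Computing x^32 mod 36 for each x (by repeated squaring, reducing mod 36 at every step), the values φ(0), φ(1), …, φ(35) are: 0, 1, 4, 9, 16, 25, 0, 13, 28, 9, 28, 13, 0, 25, 16, 9, 4, 1, 0, 1, 4, 9, 16, 25, 0, 13, 28, 9, 28, 13, 0, 25, 16, 9, 4, 1.
The distinct values are {0, 1, 4, 9, 13, 16, 25, 28}; there are 8 of them.

8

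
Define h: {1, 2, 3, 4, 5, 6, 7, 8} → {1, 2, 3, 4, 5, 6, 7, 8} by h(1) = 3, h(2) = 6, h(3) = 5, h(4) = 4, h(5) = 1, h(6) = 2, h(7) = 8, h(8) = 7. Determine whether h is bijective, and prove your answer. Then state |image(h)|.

The values 3, 6, 5, 4, 1, 2, 8, 7 are a permutation of {1, 2, 3, 4, 5, 6, 7, 8}: each element appears exactly once.
So h is injective and surjective, hence bijective.
The image of h is {1, 2, 3, 4, 5, 6, 7, 8}, which has 8 elements.

8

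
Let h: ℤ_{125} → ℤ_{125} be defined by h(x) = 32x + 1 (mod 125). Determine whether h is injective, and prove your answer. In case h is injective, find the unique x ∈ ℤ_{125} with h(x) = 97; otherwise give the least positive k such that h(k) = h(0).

Suppose h(u) = h(v) in ℤ_{125}. Then 32u + 1 ≡ 32v + 1 (mod 125), therefore 32(u − v) ≡ 0 (mod 125).
Since gcd(32, 125) = 1, 32 is invertible modulo 125, hence u − v ≡ 0 (mod 125), i.e. u = v.
So h is injective.
We now compute 32⁻¹ mod 125 explicitly. Euclid's algorithm: 125 = 3·32 + 29, 32 = 1·29 + 3, 29 = 9·3 + 2, 3 = 1·2 + 1; back-substituting gives 1 = 43·32 − 11·125, so 32⁻¹ ≡ 43 (mod 125).
Since h is injective, we find h⁻¹(97): we need 32x ≡ 97 − 1 ≡ 96 (mod 125). Using 32⁻¹ = 43: x ≡ 43·96 = 4128 = 33·125 + 3, so x = 3.
Check: h(3) = 32·3 + 1 = 97 ≡ 97 (mod 125).

3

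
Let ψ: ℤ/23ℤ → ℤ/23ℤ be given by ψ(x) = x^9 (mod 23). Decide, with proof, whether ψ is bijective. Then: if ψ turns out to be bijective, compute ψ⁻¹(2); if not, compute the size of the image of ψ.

9

Since 23 is prime, the nonzero elements of ℤ/23ℤ form a cyclic group of order 22.
As gcd(9, 22) = 1, raising to the 9th power is a bijection on this group: if a^9 ≡ b^9 then (ab^{−1})^9 = 1, and the only element of order dividing gcd(9, 22) = 1 is 1, so a = b.
With ψ(0) = 0 this makes ψ injective on all of ℤ/23ℤ, hence bijective (finite equal-size domain and codomain). In particular ψ is bijective.
Since ψ is bijective, we find the preimage of 2. The inverse of x ↦ x^9 on (ℤ/23ℤ)^× is x ↦ x^5, because 9·5 = 45 = 2·22 + 1 ≡ 1 (mod 22) and x^{22} = 1 for x ≠ 0 (Fermat). So ψ⁻¹(2) = 2^5 mod 23.
Repeated squaring mod 23: 2^1 ≡ 2, 2^2 ≡ 2² = 4, 2^4 ≡ 4² = 16. Since 5 = 4 + 1, 2^5 ≡ 16·2: 16·2 = 32 ≡ 9. So 2^5 ≡ 9 (mod 23).
Hence ψ⁻¹(2) = 9.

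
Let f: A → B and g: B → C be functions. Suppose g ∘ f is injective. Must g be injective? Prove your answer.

No. Take A = {1, 2, 3}, B = {1, 2, 3, 4, 5, 6}, C = {1, 2, 3, 4, 5, 6}, f(a) = a for each a ∈ A, and g(b) = 5 if b ∈ {5, 6} else g(b) = b.
Then g ∘ f = f is injective (A ⊂ B and f is the inclusion), but g(5) = g(6) = 5 with 5 ≠ 6, so g is not injective.

not injective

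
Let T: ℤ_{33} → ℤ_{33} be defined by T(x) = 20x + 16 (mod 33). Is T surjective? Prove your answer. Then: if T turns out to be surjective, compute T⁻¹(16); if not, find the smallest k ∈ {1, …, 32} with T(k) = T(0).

Recall that surjectivity means every element of the codomain has a preimage under T.
Since gcd(20, 33) = 1, 20 is invertible modulo 33. Euclid's algorithm: 33 = 1·20 + 13, 20 = 1·13 + 7, 13 = 1·7 + 6, 7 = 1·6 + 1; back-substituting gives 1 = 5·20 − 3·33, so 20⁻¹ ≡ 5 (mod 33).
For any y ∈ ℤ_{33}, x = 5(y − 16) mod 33 satisfies T(x) = 20·5(y − 16) + 16 ≡ y (since 20·5 ≡ 1 mod 33). So every y has a preimage.
Hence T is surjective.
Since T is surjective, we find T⁻¹(16): we need 20x ≡ 16 − 16 ≡ 0 (mod 33). Using 20⁻¹ = 5: x ≡ 5·0 = 0, so x = 0.
Check: T(0) = 20·0 + 16 = 16 ≡ 16 (mod 33).

0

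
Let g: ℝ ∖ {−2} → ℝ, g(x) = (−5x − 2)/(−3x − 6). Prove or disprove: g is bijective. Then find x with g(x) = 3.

If g(x) = 5/3, cross-multiplying gives −3(−5x − 2) = −5(−3x − 6), which simplifies to 6 = 30 — false.  So 5/3 has no preimage and g is not surjective.
Thus g is not bijective.
Solving g(x) = 3: cross-multiplying gives −5x − 2 = 3(−3x − 6), which rearranges to 4x = −16, so x = −4.

-4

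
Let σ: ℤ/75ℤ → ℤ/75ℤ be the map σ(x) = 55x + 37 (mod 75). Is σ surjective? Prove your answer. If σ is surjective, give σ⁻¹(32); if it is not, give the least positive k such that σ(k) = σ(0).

15

Since gcd(55, 75) = 5, we have 55x ≡ 0 (mod 5) for all x, so σ(x) ≡ 2 (mod 5).
But 0 ≢ 2 (mod 5), so 0 ∈ ℤ/75ℤ has no preimage. Hence σ is not surjective.
Since σ is not surjective, we find the least positive k with σ(k) = σ(0): this means 55k ≡ 0 (mod 75), i.e. 75 ∣ 55k. Since gcd(55, 75) = 5, dividing through by 5 this holds exactly when 15 ∣ 11k, and as gcd(11, 15) = 1, exactly when 15 ∣ k.
The smallest positive such k is 15.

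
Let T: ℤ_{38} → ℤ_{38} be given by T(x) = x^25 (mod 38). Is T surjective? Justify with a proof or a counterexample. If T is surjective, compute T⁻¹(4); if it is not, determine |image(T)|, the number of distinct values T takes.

28

Computing x^25 mod 38 for each x (by repeated squaring, reducing mod 38 at every step), the values T(0), T(1), …, T(37) are: 0, 1, 14, 21, 6, 35, 28, 7, 8, 23, 34, 11, 12, 29, 22, 13, 36, 5, 18, 19, 20, 33, 2, 25, 16, 9, 26, 27, 4, 15, 30, 31, 10, 3, 32, 17, 24, 37.
Every element of ℤ_{38} appears exactly once in this list, so T is a bijection, and in particular surjective.
Since T is surjective, we read off the preimage of 4 from the same table: T(28) = 4, so T⁻¹(4) = 28.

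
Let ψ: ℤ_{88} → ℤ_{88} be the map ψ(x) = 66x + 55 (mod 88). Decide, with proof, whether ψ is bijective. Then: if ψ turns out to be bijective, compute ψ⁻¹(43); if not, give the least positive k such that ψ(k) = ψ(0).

4

By definition, ψ is injective when ψ(u) = ψ(v) forces u = v.
We have gcd(66, 88) = 22 > 1. Taking u = 0 and v = 4: ψ(0) = 55 and ψ(4) = 66·4 + 55 = 319 ≡ 55 (mod 88).
So ψ(0) = ψ(4) while 0 ≠ 4, so ψ is not injective, hence not bijective.
Since ψ is not bijective, we find the least positive k with ψ(k) = ψ(0): this means 66k ≡ 0 (mod 88), i.e. 88 ∣ 66k. Since gcd(66, 88) = 22, dividing through by 22 this holds exactly when 4 ∣ 3k, and as gcd(3, 4) = 1, exactly when 4 ∣ k.
The smallest positive such k is 4.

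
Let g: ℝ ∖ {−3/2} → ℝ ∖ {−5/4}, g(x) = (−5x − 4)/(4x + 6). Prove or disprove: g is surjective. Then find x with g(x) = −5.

-26/15

For any y ≠ −5/4, solving y(4x + 6) = −5x − 4 for x gives a well-defined x ≠ −3/2. So g is surjective.
Solving g(x) = −5: cross-multiplying gives −5x − 4 = −5(4x + 6), which rearranges to 15x = −26, so x = −26/15.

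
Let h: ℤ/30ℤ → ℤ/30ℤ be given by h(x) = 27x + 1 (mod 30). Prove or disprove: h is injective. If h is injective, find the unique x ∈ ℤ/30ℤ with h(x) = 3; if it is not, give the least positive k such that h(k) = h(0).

10

We have gcd(27, 30) = 3 > 1. Taking u = 0 and v = 10: h(0) = 1 and h(10) = 27·10 + 1 = 271 ≡ 1 (mod 30).
So h(0) = h(10) while 0 ≠ 10, thus h is not injective.
Since h is not injective, we find the least positive k with h(k) = h(0): this means 27k ≡ 0 (mod 30), i.e. 30 ∣ 27k. Since gcd(27, 30) = 3, dividing through by 3 this holds exactly when 10 ∣ 9k, and as gcd(9, 10) = 1, exactly when 10 ∣ k.
The smallest positive such k is 10.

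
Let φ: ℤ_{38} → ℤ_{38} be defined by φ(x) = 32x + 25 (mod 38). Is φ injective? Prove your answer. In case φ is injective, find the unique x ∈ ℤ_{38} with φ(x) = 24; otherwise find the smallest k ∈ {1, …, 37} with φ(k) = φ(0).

19

We have gcd(32, 38) = 2 > 1. Taking s = 0 and t = 19: φ(0) = 25 and φ(19) = 32·19 + 25 = 633 ≡ 25 (mod 38).
So φ(0) = φ(19) while 0 ≠ 19, hence φ is not injective.
Since φ is not injective, we find the least positive k with φ(k) = φ(0): this means 32k ≡ 0 (mod 38), i.e. 38 ∣ 32k. Since gcd(32, 38) = 2, dividing through by 2 this holds exactly when 19 ∣ 16k, and as gcd(16, 19) = 1, exactly when 19 ∣ k.
The smallest positive such k is 19.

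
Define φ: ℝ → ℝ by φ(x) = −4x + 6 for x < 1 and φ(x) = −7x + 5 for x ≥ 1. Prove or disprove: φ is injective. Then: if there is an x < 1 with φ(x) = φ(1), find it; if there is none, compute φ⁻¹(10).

-1

Both pieces are strictly decreasing (slopes −4 and −7), so each is injective on its own interval.
The left piece maps (−∞, 1) onto (2, ∞); the right piece maps [1, ∞) onto (−∞, −2].
These images are disjoint, so no value is attained by both pieces. So φ is injective.
Because the two images are disjoint, no x < 1 has φ(x) = φ(1), so we compute φ⁻¹(10): 10 lies in (2, ∞), so solve −4x + 6 = 10: x = (10 − 6)/(−4) = −1.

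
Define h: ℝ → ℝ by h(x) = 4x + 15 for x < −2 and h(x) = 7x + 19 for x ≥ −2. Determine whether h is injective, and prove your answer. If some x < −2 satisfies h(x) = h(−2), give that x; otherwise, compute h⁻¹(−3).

Both pieces are strictly increasing (slopes 4 and 7), so each is injective on its own interval.
The left piece maps (−∞, −2) onto (−∞, 7); the right piece maps [−2, ∞) onto [5, ∞).
These images overlap. In particular h(−2) = 5 (right piece), and solving 4x + 15 = 5 on the left piece gives x = −5/2 < −2.
So h(−5/2) = h(−2) with −5/2 ≠ −2, and h is not injective. This x = −5/2 is the requested value below −2.

-5/2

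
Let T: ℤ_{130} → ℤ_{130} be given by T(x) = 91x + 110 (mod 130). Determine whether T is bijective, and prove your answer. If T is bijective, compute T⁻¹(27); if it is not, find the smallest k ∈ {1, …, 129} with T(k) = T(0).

We have gcd(91, 130) = 13 > 1. Taking u = 0 and v = 10: T(0) = 110 and T(10) = 91·10 + 110 = 1020 ≡ 110 (mod 130).
So T(0) = T(10) while 0 ≠ 10, hence T is not injective, hence not bijective.
Since T is not bijective, we find the least positive k with T(k) = T(0): this means 91k ≡ 0 (mod 130), i.e. 130 ∣ 91k. Since gcd(91, 130) = 13, dividing through by 13 this holds exactly when 10 ∣ 7k, and as gcd(7, 10) = 1, exactly when 10 ∣ k.
The smallest positive such k is 10.

10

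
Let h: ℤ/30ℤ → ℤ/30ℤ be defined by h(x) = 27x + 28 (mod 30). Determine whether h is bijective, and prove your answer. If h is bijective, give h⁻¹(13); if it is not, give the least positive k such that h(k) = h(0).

We have gcd(27, 30) = 3 > 1. Taking a = 0 and b = 10: h(0) = 28 and h(10) = 27·10 + 28 = 298 ≡ 28 (mod 30).
So h(0) = h(10) while 0 ≠ 10, hence h is not injective, hence not bijective.
Since h is not bijective, we find the least positive k with h(k) = h(0): this means 27k ≡ 0 (mod 30), i.e. 30 ∣ 27k. Since gcd(27, 30) = 3, dividing through by 3 this holds exactly when 10 ∣ 9k, and as gcd(9, 10) = 1, exactly when 10 ∣ k.
The smallest positive such k is 10.

10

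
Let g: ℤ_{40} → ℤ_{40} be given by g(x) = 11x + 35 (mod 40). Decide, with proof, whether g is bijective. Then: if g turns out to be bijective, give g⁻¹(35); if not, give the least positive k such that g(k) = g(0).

0

If g(x_1) = g(x_2), then 11x_1 ≡ 11x_2 (mod 40). Because gcd(11, 40) = 1, we may cancel 11 to get x_1 ≡ x_2 (mod 40).
We now compute 11⁻¹ mod 40 explicitly. Euclid's algorithm: 40 = 3·11 + 7, 11 = 1·7 + 4, 7 = 1·4 + 3, 4 = 1·3 + 1; back-substituting gives 1 = 11·11 − 3·40, so 11⁻¹ ≡ 11 (mod 40).
For any y ∈ ℤ_{40}, x = 11(y − 35) mod 40 satisfies g(x) = 11·11(y − 35) + 35 ≡ y (since 11·11 ≡ 1 mod 40). So every y has a preimage.
Therefore g is bijective.
Since g is bijective, we compute g⁻¹(35): solve 11x + 35 ≡ 35 (mod 40), i.e. 11x ≡ 0 (mod 40).
Multiplying by 11⁻¹ = 11 gives x ≡ 11·0 = 0 ≡ 0 (mod 40).
Check: g(0) = 11·0 + 35 = 35 ≡ 35 (mod 40).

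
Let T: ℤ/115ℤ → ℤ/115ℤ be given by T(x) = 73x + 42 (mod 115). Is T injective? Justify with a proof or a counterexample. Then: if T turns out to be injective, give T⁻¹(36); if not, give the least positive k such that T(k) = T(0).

33

If T(a) = T(b), then 73a ≡ 73b (mod 115). Because gcd(73, 115) = 1, we may cancel 73 to get a ≡ b (mod 115).
Hence T is injective.
We now compute 73⁻¹ mod 115 explicitly. Euclid's algorithm: 115 = 1·73 + 42, 73 = 1·42 + 31, 42 = 1·31 + 11, 31 = 2·11 + 9, 11 = 1·9 + 2, 9 = 4·2 + 1; back-substituting gives 1 = 52·73 − 33·115, so 73⁻¹ ≡ 52 (mod 115).
Since T is injective, we find T⁻¹(36): we need 73x ≡ 36 − 42 ≡ 109 (mod 115). Using 73⁻¹ = 52: x ≡ 52·109 = 5668 = 49·115 + 33, so x = 33.
Check: T(33) = 73·33 + 42 = 2451 = 21·115 + 36 ≡ 36 (mod 115).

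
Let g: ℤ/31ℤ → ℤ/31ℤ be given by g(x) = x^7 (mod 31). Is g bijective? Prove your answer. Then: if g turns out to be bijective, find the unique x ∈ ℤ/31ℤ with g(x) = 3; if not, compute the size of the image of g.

24

Since 31 is prime, the nonzero elements of ℤ/31ℤ form a cyclic group of order 30.
As gcd(7, 30) = 1, raising to the 7th power is a bijection on this group: if a^7 ≡ b^7 then (ab^{−1})^7 = 1, and the only element of order dividing gcd(7, 30) = 1 is 1, so a = b.
With g(0) = 0 this makes g injective on all of ℤ/31ℤ, hence bijective (finite equal-size domain and codomain). In particular g is bijective.
Since g is bijective, we find the preimage of 3. The inverse of x ↦ x^7 on (ℤ/31ℤ)^× is x ↦ x^13, because 7·13 = 91 = 3·30 + 1 ≡ 1 (mod 30) and x^{30} = 1 for x ≠ 0 (Fermat). So g⁻¹(3) = 3^13 mod 31.
Repeated squaring mod 31: 3^1 ≡ 3, 3^2 ≡ 3² = 9, 3^4 ≡ 9² = 81 ≡ 19, 3^8 ≡ 19² = 361 ≡ 20. Since 13 = 8 + 4 + 1, 3^13 ≡ 20·19·3: 20·19 = 380 ≡ 8, then 8·3 = 24. So 3^13 ≡ 24 (mod 31).
Hence g⁻¹(3) = 24.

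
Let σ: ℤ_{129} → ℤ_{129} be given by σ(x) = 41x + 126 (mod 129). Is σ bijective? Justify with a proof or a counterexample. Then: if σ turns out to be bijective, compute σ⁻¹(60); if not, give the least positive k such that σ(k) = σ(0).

33

If σ(a) = σ(b), then 41a ≡ 41b (mod 129). Because gcd(41, 129) = 1, we may cancel 41 to get a ≡ b (mod 129).
We now compute 41⁻¹ mod 129 explicitly. Euclid's algorithm: 129 = 3·41 + 6, 41 = 6·6 + 5, 6 = 1·5 + 1; back-substituting gives 1 = 107·41 − 34·129, so 41⁻¹ ≡ 107 (mod 129).
Then y ↦ 107(y − 126) is a two-sided inverse to σ, so every y ∈ ℤ_{129} has a preimage.
Therefore σ is bijective.
Since σ is bijective, we compute σ⁻¹(60): solve 41x + 126 ≡ 60 (mod 129), i.e. 41x ≡ 63 (mod 129).
Multiplying by 41⁻¹ = 107 gives x ≡ 107·63 = 6741 = 52·129 + 33 ≡ 33 (mod 129).
Check: σ(33) = 41·33 + 126 = 1479 = 11·129 + 60 ≡ 60 (mod 129).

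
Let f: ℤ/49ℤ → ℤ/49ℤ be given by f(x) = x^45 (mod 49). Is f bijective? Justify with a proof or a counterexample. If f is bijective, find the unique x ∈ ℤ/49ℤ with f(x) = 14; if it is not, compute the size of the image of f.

15

f(3): Repeated squaring mod 49: 3^1 ≡ 3, 3^2 ≡ 3² = 9, 3^4 ≡ 9² = 81 ≡ 32, 3^8 ≡ 32² = 1024 ≡ 44, 3^16 ≡ 44² = 1936 ≡ 25, 3^32 ≡ 25² = 625 ≡ 37. Since 45 = 32 + 8 + 4 + 1, 3^45 ≡ 37·44·32·3: 37·44 = 1628 ≡ 11, then 11·32 = 352 ≡ 9, then 9·3 = 27. So 3^45 ≡ 27 (mod 49).
f(5): Repeated squaring mod 49: 5^1 ≡ 5, 5^2 ≡ 5² = 25, 5^4 ≡ 25² = 625 ≡ 37, 5^8 ≡ 37² = 1369 ≡ 46, 5^16 ≡ 46² = 2116 ≡ 9, 5^32 ≡ 9² = 81 ≡ 32. Since 45 = 32 + 8 + 4 + 1, 5^45 ≡ 32·46·37·5: 32·46 = 1472 ≡ 2, then 2·37 = 74 ≡ 25, then 25·5 = 125 ≡ 27. So 5^45 ≡ 27 (mod 49).
So f(3) = f(5) = 27 while 3 ≠ 5, hence f is not injective, hence not bijective.
Since f is not bijective, we determine |image(f)|. Computing x^45 mod 49 for each x (by repeated squaring, reducing mod 49 at every step), the values f(0), f(1), …, f(48) are: 0, 1, 8, 27, 15, 27, 20, 0, 22, 43, 20, 8, 13, 41, 0, 43, 29, 13, 1, 48, 13, 0, 15, 15, 6, 43, 34, 34, 0, 36, 1, 48, 36, 20, 6, 0, 8, 36, 41, 29, 6, 27, 0, 29, 22, 34, 22, 41, 48.
The distinct values are {0, 1, 6, 8, 13, 15, 20, 22, 27, 29, 34, 36, 41, 43, 48}; there are 15 of them.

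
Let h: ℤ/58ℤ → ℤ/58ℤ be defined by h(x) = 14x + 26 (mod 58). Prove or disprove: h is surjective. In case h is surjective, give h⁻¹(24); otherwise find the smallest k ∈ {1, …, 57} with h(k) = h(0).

29

Recall that surjectivity means every element of the codomain has a preimage under h.
Since gcd(14, 58) = 2, we have 14x ≡ 0 (mod 2) for all x, so h(x) ≡ 0 (mod 2).
But 1 ≢ 0 (mod 2), so 1 ∈ ℤ/58ℤ has no preimage. So h is not surjective.
Since h is not surjective, we find the least positive k with h(k) = h(0): this means 14k ≡ 0 (mod 58), i.e. 58 ∣ 14k. Since gcd(14, 58) = 2, dividing through by 2 this holds exactly when 29 ∣ 7k, and as gcd(7, 29) = 1, exactly when 29 ∣ k.
The smallest positive such k is 29.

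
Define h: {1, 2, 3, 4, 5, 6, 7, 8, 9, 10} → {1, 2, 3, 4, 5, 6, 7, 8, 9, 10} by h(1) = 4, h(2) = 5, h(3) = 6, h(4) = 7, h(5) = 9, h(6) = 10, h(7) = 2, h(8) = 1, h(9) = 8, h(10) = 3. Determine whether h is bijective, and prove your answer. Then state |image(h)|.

10

The values 4, 5, 6, 7, 9, 10, 2, 1, 8, 3 are a permutation of {1, 2, 3, 4, 5, 6, 7, 8, 9, 10}: each element appears exactly once.
So h is injective and surjective, hence bijective.
The image of h is {1, 2, 3, 4, 5, 6, 7, 8, 9, 10}, which has 10 elements.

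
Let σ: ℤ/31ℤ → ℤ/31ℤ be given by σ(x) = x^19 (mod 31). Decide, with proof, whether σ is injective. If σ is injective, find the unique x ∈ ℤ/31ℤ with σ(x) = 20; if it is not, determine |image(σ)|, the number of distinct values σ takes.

Since 31 is prime, the nonzero elements of ℤ/31ℤ form a cyclic group of order 30.
As gcd(19, 30) = 1, raising to the 19th power is a bijection on this group: if s^19 ≡ t^19 then (st^{−1})^19 = 1, and the only element of order dividing gcd(19, 30) = 1 is 1, so s = t.
With σ(0) = 0 this makes σ injective on all of ℤ/31ℤ, hence bijective (finite equal-size domain and codomain). In particular σ is injective.
Since σ is injective, we find the preimage of 20. The inverse of x ↦ x^19 on (ℤ/31ℤ)^× is x ↦ x^19, because 19·19 = 361 = 12·30 + 1 ≡ 1 (mod 30) and x^{30} = 1 for x ≠ 0 (Fermat). So σ⁻¹(20) = 20^19 mod 31.
Repeated squaring mod 31: 20^1 ≡ 20, 20^2 ≡ 20² = 400 ≡ 28, 20^4 ≡ 28² = 784 ≡ 9, 20^8 ≡ 9² = 81 ≡ 19, 20^16 ≡ 19² = 361 ≡ 20. Since 19 = 16 + 2 + 1, 20^19 ≡ 20·28·20: 20·28 = 560 ≡ 2, then 2·20 = 40 ≡ 9. So 20^19 ≡ 9 (mod 31).
Hence σ⁻¹(20) = 9.

9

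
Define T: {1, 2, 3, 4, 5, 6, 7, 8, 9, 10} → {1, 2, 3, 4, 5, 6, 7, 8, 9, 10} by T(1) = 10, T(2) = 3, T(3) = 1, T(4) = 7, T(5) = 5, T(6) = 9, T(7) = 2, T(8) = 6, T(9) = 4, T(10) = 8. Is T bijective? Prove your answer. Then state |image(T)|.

The values 10, 3, 1, 7, 5, 9, 2, 6, 4, 8 are a permutation of {1, 2, 3, 4, 5, 6, 7, 8, 9, 10}: each element appears exactly once.
So T is injective and surjective, hence bijective.
The image of T is {1, 2, 3, 4, 5, 6, 7, 8, 9, 10}, which has 10 elements.

10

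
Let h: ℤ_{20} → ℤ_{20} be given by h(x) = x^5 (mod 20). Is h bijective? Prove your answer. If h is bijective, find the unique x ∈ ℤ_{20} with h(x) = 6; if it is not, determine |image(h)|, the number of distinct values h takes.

h(0) = 0^5 = 0.
h(10): Repeated squaring mod 20: 10^1 ≡ 10, 10^2 ≡ 10² = 100 ≡ 0, 10^4 ≡ 0² = 0. Since 5 = 4 + 1, 10^5 ≡ 0·10: 0·10 = 0. So 10^5 ≡ 0 (mod 20).
So h(0) = h(10) = 0 while 0 ≠ 10, so h is not injective, hence not bijective.
Since h is not bijective, we determine |image(h)|. Computing x^5 mod 20 for each x (by repeated squaring, reducing mod 20 at every step), the values h(0), h(1), …, h(19) are: 0, 1, 12, 3, 4, 5, 16, 7, 8, 9, 0, 11, 12, 13, 4, 15, 16, 17, 8, 19.
The distinct values are {0, 1, 3, 4, 5, 7, 8, 9, 11, 12, 13, 15, 16, 17, 19}; there are 15 of them.

15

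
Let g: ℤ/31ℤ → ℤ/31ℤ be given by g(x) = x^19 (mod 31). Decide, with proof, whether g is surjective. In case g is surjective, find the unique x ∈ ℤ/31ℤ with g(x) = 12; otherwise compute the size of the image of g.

Since 31 is prime, the nonzero elements of ℤ/31ℤ form a cyclic group of order 30.
As gcd(19, 30) = 1, raising to the 19th power is a bijection on this group: if x_1^19 ≡ x_2^19 then (x_1x_2^{−1})^19 = 1, and the only element of order dividing gcd(19, 30) = 1 is 1, so x_1 = x_2.
With g(0) = 0 this makes g injective on all of ℤ/31ℤ, hence bijective (finite equal-size domain and codomain). In particular g is surjective.
Since g is surjective, we find the preimage of 12. The inverse of x ↦ x^19 on (ℤ/31ℤ)^× is x ↦ x^19, because 19·19 = 361 = 12·30 + 1 ≡ 1 (mod 30) and x^{30} = 1 for x ≠ 0 (Fermat). So g⁻¹(12) = 12^19 mod 31.
Repeated squaring mod 31: 12^1 ≡ 12, 12^2 ≡ 12² = 144 ≡ 20, 12^4 ≡ 20² = 400 ≡ 28, 12^8 ≡ 28² = 784 ≡ 9, 12^16 ≡ 9² = 81 ≡ 19. Since 19 = 16 + 2 + 1, 12^19 ≡ 19·20·12: 19·20 = 380 ≡ 8, then 8·12 = 96 ≡ 3. So 12^19 ≡ 3 (mod 31).
Hence g⁻¹(12) = 3.

3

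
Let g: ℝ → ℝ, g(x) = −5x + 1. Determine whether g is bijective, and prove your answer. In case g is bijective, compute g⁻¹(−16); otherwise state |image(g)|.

17/5

Suppose g(s) = g(t). Then −5s + 1 = −5t + 1, therefore −5s = −5t, therefore s = t.
For any y ∈ ℝ, x = (y − 1)/(−5) satisfies g(x) = y.
Hence g is bijective.
Since g is bijective, we compute g⁻¹(−16) = (−16 − 1)/(−5) = 17/5.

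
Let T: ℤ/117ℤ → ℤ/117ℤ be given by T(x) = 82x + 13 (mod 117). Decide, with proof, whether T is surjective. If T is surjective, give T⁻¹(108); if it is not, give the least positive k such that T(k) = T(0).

By definition, surjectivity means every element of the codomain has a preimage under T.
Since gcd(82, 117) = 1, 82 is invertible modulo 117. Euclid's algorithm: 117 = 1·82 + 35, 82 = 2·35 + 12, 35 = 2·12 + 11, 12 = 1·11 + 1; back-substituting gives 1 = 10·82 − 7·117, so 82⁻¹ ≡ 10 (mod 117).
Then y ↦ 10(y − 13) is a two-sided inverse to T, so every y ∈ ℤ/117ℤ has a preimage.
Thus T is surjective.
Since T is surjective, we find T⁻¹(108): we need 82x ≡ 108 − 13 ≡ 95 (mod 117). Using 82⁻¹ = 10: x ≡ 10·95 = 950 = 8·117 + 14, so x = 14.
Check: T(14) = 82·14 + 13 = 1161 = 9·117 + 108 ≡ 108 (mod 117).

14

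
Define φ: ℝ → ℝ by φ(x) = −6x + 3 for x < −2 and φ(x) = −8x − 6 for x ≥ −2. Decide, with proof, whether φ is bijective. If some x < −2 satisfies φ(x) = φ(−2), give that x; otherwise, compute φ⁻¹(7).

-13/8

Both pieces are strictly decreasing (slopes −6 and −8), so each is injective on its own interval.
The left piece maps (−∞, −2) onto (15, ∞); the right piece maps [−2, ∞) onto (−∞, 10].
The images leave a gap (15 has no preimage), so φ is not surjective, hence not bijective.
Because the two images are disjoint, no x < −2 has φ(x) = φ(−2), so we compute φ⁻¹(7): 7 lies in (−∞, 10], so solve −8x − 6 = 7: x = (7 + 6)/(−8) = −13/8.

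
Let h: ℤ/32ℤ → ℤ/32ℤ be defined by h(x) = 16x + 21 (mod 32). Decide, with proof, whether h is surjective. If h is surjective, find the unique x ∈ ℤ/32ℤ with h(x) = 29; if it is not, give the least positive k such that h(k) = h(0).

Since gcd(16, 32) = 16, we have 16x ≡ 0 (mod 16) for all x, so h(x) ≡ 5 (mod 16).
But 0 ≢ 5 (mod 16), so 0 ∈ ℤ/32ℤ has no preimage. Hence h is not surjective.
Since h is not surjective, we find the least positive k with h(k) = h(0): this means 16k ≡ 0 (mod 32), i.e. 32 ∣ 16k. Since gcd(16, 32) = 16, dividing through by 16 this holds exactly when 2 ∣ k.
The smallest positive such k is 2.

2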